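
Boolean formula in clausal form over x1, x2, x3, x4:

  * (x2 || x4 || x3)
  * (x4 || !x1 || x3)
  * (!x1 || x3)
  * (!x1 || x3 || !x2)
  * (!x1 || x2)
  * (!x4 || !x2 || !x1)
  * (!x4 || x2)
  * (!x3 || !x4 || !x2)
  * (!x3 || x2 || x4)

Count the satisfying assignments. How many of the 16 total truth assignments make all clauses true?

The models are:
  x1=0 x2=1 x3=0 x4=0
  x1=0 x2=1 x3=0 x4=1
  x1=0 x2=1 x3=1 x4=0
  x1=1 x2=1 x3=1 x4=0
That's 4 in total.

4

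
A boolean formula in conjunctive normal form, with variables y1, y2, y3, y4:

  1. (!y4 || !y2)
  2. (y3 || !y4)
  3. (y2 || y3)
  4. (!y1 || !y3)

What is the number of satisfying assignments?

The models are:
  y1=F y2=F y3=T y4=F
  y1=F y2=F y3=T y4=T
  y1=F y2=T y3=F y4=F
  y1=F y2=T y3=T y4=F
  y1=T y2=T y3=F y4=F
That's 5 in total.

5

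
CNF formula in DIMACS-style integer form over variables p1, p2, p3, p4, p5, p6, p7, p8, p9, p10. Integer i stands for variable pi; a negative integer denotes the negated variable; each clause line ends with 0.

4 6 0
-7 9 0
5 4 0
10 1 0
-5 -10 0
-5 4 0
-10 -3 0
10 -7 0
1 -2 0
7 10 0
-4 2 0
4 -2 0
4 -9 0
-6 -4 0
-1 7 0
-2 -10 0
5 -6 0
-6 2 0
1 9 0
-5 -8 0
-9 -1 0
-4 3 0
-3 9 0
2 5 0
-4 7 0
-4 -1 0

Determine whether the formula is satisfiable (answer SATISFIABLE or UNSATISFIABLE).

UNSATISFIABLE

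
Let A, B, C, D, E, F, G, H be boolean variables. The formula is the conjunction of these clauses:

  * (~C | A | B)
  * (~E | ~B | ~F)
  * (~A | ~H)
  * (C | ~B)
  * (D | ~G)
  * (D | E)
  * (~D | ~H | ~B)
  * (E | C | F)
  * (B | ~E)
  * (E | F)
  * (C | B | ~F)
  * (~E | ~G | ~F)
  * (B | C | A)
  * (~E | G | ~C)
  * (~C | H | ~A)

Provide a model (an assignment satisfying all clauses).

A=F  B=T  C=T  D=T  E=F  F=T  G=F  H=F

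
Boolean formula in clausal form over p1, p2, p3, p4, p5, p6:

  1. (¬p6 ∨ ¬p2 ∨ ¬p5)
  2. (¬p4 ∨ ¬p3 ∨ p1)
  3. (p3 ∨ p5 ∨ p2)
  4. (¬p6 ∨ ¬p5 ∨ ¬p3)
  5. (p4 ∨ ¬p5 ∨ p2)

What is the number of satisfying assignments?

Split on p5, then p2.
  p5=1, p2=1: 7 of the 16 assignments to (p1,p3,p4,p6) work.
  p5=1, p2=0: 5 of the 16 assignments to (p1,p3,p4,p6) work.
  p5=0, p2=1: p6 free; 7 ways for (p1,p3,p4) × 2^1 = 14.
  p5=0, p2=0: p6 free; 3 ways for (p1,p3,p4) × 2^1 = 6.
Total: 7 + 5 + 14 + 6 = 32.

32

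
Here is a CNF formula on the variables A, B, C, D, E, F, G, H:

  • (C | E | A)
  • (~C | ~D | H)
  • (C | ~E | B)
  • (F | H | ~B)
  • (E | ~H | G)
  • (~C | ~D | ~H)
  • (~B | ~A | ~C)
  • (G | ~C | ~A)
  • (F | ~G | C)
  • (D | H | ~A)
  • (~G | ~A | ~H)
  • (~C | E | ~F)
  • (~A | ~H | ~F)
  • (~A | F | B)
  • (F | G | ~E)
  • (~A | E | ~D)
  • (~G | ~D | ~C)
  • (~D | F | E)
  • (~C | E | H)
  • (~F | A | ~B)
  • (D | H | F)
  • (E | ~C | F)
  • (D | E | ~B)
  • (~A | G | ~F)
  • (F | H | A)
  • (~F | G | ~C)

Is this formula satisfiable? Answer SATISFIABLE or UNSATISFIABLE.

Set A = False and propagate.
For the remaining variables, B = False, C = True, D = False, E = True, F = True, G = True, H = True works.
Every clause has at least one true literal under this assignment.
So A=0  B=0  C=1  D=0  E=1  F=1  G=1  H=1 is a satisfying assignment.

SATISFIABLE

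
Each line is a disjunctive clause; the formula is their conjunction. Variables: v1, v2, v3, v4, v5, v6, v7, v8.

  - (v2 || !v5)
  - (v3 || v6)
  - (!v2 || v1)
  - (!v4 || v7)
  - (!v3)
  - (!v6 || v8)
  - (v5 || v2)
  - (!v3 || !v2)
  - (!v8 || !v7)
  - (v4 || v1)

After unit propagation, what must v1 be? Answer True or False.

True

(!v3) is a unit clause: v3 = False.
In (v3 || v6), v3 is now false; v6 must hold, so v6 = True.
(v8 || !v6) with v6 = True leaves only v8, so v8 = True.
In (!v7 || !v8), !v8 is now false; !v7 must hold, so v7 = False.
(v7 || !v4): since v7 = False, the clause reduces to (!v4). v4 = False.
In (v4 || v1), v4 is now false; v1 must hold, so v1 = True.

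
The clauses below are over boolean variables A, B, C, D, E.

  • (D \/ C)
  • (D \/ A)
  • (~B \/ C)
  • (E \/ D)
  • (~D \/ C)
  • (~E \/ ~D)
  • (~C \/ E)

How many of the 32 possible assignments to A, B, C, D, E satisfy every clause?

2

Satisfying assignments:
  A=T B=F C=T D=F E=T
  A=T B=T C=T D=F E=T
That's 2 in total.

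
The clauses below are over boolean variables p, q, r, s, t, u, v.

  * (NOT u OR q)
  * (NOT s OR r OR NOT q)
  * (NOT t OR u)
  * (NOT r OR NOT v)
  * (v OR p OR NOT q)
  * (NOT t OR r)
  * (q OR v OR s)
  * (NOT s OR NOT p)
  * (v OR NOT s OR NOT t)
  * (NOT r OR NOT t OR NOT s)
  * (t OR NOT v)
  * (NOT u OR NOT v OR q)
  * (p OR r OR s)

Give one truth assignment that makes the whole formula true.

Branch on p: take p = True.
  then s is forced to False.
Try q = True.
For the remaining variables, r = True, t = True, u = True, v = False works.

p=T, q=T, r=T, s=F, t=T, u=T, v=F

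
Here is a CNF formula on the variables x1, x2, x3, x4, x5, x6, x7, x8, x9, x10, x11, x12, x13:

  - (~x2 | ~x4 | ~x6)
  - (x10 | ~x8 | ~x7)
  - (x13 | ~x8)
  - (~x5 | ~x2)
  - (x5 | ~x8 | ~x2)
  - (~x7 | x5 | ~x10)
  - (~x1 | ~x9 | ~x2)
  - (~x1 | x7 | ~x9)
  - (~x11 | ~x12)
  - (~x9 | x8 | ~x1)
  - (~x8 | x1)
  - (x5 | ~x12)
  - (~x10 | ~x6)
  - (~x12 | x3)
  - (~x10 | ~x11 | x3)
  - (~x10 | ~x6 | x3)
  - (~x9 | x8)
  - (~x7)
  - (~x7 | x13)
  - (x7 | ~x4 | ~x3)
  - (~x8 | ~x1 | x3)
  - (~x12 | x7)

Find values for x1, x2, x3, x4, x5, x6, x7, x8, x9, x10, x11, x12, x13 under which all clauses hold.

x1 = False, x2 = True, x3 = False, x4 = False, x5 = False, x6 = False, x7 = False, x8 = False, x9 = False, x10 = True, x11 = False, x12 = False, x13 = True

(~x7) is a unit clause, so x7 = False.
(~x12) is a unit clause, so x12 = False.
Pure literal: x4 appears only negated; assign x4 = False.
Pure literal: x6 appears only negated; assign x6 = False.
Try x1 = False.
  then x8 is forced to False.
  then x9 is forced to False.
Try x2 = True.
  then x5 is forced to False.
Set x3 = False and propagate.
The remaining clauses are satisfied by x10 = True, x11 = False, x13 = True.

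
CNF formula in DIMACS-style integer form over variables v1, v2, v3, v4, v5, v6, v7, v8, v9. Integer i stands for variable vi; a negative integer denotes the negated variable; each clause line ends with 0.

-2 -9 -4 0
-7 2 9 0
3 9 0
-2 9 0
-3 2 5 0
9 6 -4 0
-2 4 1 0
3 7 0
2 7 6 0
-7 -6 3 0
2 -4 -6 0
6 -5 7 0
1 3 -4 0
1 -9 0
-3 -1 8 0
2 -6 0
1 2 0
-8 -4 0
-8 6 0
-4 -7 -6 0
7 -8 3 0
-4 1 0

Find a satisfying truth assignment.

v1=1, v2=0, v3=0, v4=1, v5=0, v6=0, v7=1, v8=0, v9=1

Try v1 = True.
Set v2 = False and propagate.
  then v6 is forced to False.
  then v7 is forced to True.
  then v9 is forced to True.
  then v8 is forced to False.
  then v3 is forced to False.
v4, v5 are now unconstrained; take v4 = True, v5 = False.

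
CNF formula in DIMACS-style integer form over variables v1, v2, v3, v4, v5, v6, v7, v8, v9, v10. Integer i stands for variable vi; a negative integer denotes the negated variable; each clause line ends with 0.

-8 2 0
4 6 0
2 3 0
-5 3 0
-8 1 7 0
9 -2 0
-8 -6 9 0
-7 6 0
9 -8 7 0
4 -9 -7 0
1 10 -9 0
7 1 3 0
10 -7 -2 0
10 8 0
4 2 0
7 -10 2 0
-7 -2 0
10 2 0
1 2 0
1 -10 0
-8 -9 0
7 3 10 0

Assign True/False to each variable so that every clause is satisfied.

v1=T, v2=T, v3=T, v4=T, v5=F, v6=F, v7=F, v8=F, v9=T, v10=T

v1 occurs only positively in the remaining clauses — set v1 = True.
v3 occurs only positively in the remaining clauses — set v3 = True.
Set v2 = True and propagate.
  then v9 is forced to True.
  then v7 is forced to False.
  then v8 is forced to False.
  then v10 is forced to True.
Try v4 = True.
v5, v6 are now unconstrained; take v5 = False, v6 = False.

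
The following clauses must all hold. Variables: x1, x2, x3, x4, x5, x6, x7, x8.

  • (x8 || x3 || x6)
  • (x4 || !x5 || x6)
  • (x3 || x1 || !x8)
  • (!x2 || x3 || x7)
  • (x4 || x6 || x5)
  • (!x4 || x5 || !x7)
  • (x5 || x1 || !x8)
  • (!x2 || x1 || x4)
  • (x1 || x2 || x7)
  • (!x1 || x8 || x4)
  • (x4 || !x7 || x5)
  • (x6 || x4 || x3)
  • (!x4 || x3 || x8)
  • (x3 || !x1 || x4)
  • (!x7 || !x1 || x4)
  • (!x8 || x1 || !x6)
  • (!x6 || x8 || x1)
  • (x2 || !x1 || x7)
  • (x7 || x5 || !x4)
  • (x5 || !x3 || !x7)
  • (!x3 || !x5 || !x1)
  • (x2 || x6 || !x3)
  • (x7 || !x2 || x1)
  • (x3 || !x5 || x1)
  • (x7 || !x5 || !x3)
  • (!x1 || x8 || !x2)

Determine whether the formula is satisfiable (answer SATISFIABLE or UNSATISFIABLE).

Try x1 = True.
Try x2 = True.
  then x8 is forced to True.
Try x3 = False.
  then x7 is forced to True.
  then x4 is forced to True.
  then x5 is forced to True.
x6 is now unconstrained; take x6 = True.
So x1=T, x2=T, x3=F, x4=T, x5=T, x6=T, x7=T, x8=T is a satisfying assignment.

SATISFIABLE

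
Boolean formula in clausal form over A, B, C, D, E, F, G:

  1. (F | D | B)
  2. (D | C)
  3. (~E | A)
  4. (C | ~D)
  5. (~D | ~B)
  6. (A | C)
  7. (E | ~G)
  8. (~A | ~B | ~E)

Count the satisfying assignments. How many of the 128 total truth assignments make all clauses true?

Split on D, then A.
  D=T, A=T: F free; 3 ways for (B,C,E,G) × 2^1 = 6.
  D=T, A=F: remaining (B,C,E,F,G) ∈ {(F,T,F,F,F); (F,T,F,T,F)} — 2.
  D=F, A=T: 5 of the 32 assignments to (B,C,E,F,G) work.
  D=F, A=F: remaining (B,C,E,F,G) ∈ {(F,T,F,T,F); (T,T,F,F,F); (T,T,F,T,F)} — 3.
Total: 6 + 2 + 5 + 3 = 16.

16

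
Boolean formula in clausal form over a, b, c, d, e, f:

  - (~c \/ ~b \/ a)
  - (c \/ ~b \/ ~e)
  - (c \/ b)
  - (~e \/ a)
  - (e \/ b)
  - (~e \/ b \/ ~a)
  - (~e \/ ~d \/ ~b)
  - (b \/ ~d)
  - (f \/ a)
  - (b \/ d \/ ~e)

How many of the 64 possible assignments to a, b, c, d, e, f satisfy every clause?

Split on b, then e.
  b=1, e=1: remaining (a,c,d,f) ∈ {(1,1,0,0); (1,1,0,1)} — 2.
  b=1, e=0: d free; 5 ways for (a,c,f) × 2^1 = 10.
  b=0, e=1: a clause becomes empty — 0.
  b=0, e=0: a clause becomes empty — 0.
Total: 2 + 10 + 0 + 0 = 12.

12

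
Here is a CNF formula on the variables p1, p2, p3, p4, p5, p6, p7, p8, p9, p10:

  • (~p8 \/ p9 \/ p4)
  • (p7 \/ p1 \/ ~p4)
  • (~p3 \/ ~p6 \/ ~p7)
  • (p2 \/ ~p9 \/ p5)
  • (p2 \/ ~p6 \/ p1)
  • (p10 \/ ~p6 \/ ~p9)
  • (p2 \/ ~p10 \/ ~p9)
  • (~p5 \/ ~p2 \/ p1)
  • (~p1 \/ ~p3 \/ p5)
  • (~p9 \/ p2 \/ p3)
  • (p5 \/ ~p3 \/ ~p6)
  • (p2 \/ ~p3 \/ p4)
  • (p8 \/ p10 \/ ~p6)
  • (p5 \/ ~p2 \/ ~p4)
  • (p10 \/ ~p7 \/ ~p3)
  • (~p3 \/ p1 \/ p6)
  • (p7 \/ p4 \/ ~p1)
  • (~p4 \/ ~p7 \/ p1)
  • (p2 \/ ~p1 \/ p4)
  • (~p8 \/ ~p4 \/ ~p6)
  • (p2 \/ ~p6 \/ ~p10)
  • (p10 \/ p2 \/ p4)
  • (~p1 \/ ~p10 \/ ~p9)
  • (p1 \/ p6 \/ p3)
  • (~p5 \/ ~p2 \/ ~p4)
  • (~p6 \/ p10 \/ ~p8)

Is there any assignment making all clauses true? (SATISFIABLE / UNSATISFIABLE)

SATISFIABLE

Try p1 = True.
Set p2 = True and propagate.
For the remaining variables, p3 = True, p4 = False, p5 = True, p6 = False, p7 = True, p8 = False, p9 = False, p10 = True works.
Every clause has at least one true literal under this assignment.
So p1 = True, p2 = True, p3 = True, p4 = False, p5 = True, p6 = False, p7 = True, p8 = False, p9 = False, p10 = True is a satisfying assignment.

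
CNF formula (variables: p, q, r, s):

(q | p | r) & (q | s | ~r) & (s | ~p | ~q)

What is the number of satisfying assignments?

Split on q, then p.
  q=T, p=T: remaining (r,s) ∈ {(F,T); (T,T)} — 2.
  q=T, p=F: remaining (r,s) ∈ {(F,F); (F,T); (T,F); (T,T)} — 4.
  q=F, p=T: remaining (r,s) ∈ {(F,F); (F,T); (T,T)} — 3.
  q=F, p=F: remaining (r,s) ∈ {(T,T)} — 1.
Total: 2 + 4 + 3 + 1 = 10.

10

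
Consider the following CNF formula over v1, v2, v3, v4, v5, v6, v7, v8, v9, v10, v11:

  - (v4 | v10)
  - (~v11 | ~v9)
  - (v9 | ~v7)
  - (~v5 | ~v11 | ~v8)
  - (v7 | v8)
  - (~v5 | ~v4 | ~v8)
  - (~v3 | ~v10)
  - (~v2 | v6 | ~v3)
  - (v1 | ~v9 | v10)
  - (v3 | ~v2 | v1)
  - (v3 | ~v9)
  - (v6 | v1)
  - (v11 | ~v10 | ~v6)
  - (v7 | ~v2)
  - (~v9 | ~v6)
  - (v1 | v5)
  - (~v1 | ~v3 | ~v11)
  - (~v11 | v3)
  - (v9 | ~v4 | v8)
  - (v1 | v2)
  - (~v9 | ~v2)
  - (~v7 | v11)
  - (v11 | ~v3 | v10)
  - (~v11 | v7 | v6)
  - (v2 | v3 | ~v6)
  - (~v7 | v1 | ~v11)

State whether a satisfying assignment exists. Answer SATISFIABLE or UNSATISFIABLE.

Set v1 = True and propagate.
Branch on v2: take v2 = False.
Set v3 = False and propagate.
  then v9 is forced to False.
  then v7 is forced to False.
  then v8 is forced to True.
  then v11 is forced to False.
  then v6 is forced to False.
The remaining clauses are satisfied by v4 = False, v5 = False, v10 = True.
So v1 = 1  v2 = 0  v3 = 0  v4 = 0  v5 = 0  v6 = 0  v7 = 0  v8 = 1  v9 = 0  v10 = 1  v11 = 0 is a satisfying assignment.

SATISFIABLE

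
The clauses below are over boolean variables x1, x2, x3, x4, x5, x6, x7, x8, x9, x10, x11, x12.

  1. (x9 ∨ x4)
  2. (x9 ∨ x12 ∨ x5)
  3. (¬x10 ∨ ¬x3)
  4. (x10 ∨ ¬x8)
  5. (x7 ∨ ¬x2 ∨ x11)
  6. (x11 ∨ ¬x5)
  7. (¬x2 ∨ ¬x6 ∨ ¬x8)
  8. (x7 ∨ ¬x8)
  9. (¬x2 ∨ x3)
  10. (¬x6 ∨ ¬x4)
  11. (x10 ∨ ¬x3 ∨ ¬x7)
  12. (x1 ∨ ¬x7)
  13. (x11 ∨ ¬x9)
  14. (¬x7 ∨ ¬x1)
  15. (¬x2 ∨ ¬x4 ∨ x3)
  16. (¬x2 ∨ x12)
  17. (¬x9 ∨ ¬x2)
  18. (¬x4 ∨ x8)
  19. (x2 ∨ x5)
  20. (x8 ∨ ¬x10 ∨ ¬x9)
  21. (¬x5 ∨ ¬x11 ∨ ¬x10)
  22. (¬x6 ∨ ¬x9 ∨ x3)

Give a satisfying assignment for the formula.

Pure literal: x6 appears only negated; assign x6 = False.
Branch on x1: take x1 = False.
  then x7 is forced to False.
  then x8 is forced to False.
  then x4 is forced to False.
  then x9 is forced to True.
  then x11 is forced to True.
  then x2 is forced to False.
  then x5 is forced to True.
  then x10 is forced to False.
x3, x12 are now unconstrained; take x3 = False, x12 = False.
Check each clause:
  1. (x9 ∨ x4) — x9 is true.
  2. (x5 ∨ x9 ∨ x12) — x9 is true.
  3. (¬x10 ∨ ¬x3) — ¬x3 is true.
  4. (x10 ∨ ¬x8) — ¬x8 is true.
  5. (x7 ∨ ¬x2 ∨ x11) — x11 is true.
  6. (¬x5 ∨ x11) — x11 is true.
  7. (¬x2 ∨ ¬x6 ∨ ¬x8) — ¬x8 is true.
  8. (x7 ∨ ¬x8) — ¬x8 is true.
  9. (x3 ∨ ¬x2) — ¬x2 is true.
  10. (¬x6 ∨ ¬x4) — ¬x6 is true.
  11. (¬x3 ∨ x10 ∨ ¬x7) — ¬x7 is true.
  12. (x1 ∨ ¬x7) — ¬x7 is true.
  13. (¬x9 ∨ x11) — x11 is true.
  14. (¬x7 ∨ ¬x1) — ¬x7 is true.
  15. (x3 ∨ ¬x4 ∨ ¬x2) — ¬x4 is true.
  16. (x12 ∨ ¬x2) — ¬x2 is true.
  17. (¬x2 ∨ ¬x9) — ¬x2 is true.
  18. (¬x4 ∨ x8) — ¬x4 is true.
  19. (x5 ∨ x2) — x5 is true.
  20. (¬x9 ∨ ¬x10 ∨ x8) — ¬x10 is true.
  21. (¬x5 ∨ ¬x10 ∨ ¬x11) — ¬x10 is true.
  22. (¬x6 ∨ x3 ∨ ¬x9) — ¬x6 is true.

x1 = 0, x2 = 0, x3 = 0, x4 = 0, x5 = 1, x6 = 0, x7 = 0, x8 = 0, x9 = 1, x10 = 0, x11 = 1, x12 = 0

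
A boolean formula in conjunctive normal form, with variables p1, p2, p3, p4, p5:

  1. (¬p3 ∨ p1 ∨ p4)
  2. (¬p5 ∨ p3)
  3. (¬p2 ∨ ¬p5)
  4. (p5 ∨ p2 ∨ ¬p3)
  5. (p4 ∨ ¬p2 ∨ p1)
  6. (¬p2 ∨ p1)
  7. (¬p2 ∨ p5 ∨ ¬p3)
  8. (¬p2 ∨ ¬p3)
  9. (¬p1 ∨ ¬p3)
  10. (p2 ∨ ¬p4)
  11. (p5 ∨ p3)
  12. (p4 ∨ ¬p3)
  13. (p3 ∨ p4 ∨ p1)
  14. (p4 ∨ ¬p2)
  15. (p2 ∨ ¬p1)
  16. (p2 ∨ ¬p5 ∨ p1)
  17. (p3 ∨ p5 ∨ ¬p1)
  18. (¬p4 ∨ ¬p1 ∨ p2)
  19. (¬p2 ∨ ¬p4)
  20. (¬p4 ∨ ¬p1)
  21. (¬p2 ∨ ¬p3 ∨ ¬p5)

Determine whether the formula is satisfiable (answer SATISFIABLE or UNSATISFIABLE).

UNSATISFIABLE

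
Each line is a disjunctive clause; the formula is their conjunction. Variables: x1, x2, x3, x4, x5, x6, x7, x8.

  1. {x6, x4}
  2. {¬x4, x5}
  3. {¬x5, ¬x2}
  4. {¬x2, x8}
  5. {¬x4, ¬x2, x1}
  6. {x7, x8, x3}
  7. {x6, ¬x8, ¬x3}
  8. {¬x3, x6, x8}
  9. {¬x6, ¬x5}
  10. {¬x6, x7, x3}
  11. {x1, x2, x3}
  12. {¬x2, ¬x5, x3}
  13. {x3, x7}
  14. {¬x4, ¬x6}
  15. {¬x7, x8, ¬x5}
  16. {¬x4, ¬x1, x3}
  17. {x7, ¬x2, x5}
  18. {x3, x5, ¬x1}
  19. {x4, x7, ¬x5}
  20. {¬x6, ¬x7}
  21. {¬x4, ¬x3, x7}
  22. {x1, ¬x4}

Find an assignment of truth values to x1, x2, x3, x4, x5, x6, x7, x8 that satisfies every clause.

x1 = True, x2 = False, x3 = True, x4 = False, x5 = False, x6 = True, x7 = False, x8 = True

Try x1 = True.
Set x2 = False and propagate.
For the remaining variables, x3 = True, x4 = False, x5 = False, x6 = True, x7 = False, x8 = True works.
Every clause has at least one true literal under this assignment.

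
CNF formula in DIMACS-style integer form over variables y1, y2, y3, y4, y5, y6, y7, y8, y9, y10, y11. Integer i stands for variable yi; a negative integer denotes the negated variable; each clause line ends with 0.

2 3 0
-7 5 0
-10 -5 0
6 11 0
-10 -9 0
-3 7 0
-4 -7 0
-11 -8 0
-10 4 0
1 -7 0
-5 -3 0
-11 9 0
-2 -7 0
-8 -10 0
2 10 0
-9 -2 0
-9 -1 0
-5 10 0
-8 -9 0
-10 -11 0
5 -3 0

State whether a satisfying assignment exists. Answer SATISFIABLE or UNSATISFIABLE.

SATISFIABLE

y6 occurs only positively in the remaining clauses — set y6 = True.
Set y1 = False and propagate.
  then y7 is forced to False.
  then y3 is forced to False.
  then y2 is forced to True.
  then y9 is forced to False.
  then y11 is forced to False.
For the remaining variables, y4 = True, y5 = False, y8 = True, y10 = False works.
So y1=False, y2=True, y3=False, y4=True, y5=False, y6=True, y7=False, y8=True, y9=False, y10=False, y11=False is a satisfying assignment.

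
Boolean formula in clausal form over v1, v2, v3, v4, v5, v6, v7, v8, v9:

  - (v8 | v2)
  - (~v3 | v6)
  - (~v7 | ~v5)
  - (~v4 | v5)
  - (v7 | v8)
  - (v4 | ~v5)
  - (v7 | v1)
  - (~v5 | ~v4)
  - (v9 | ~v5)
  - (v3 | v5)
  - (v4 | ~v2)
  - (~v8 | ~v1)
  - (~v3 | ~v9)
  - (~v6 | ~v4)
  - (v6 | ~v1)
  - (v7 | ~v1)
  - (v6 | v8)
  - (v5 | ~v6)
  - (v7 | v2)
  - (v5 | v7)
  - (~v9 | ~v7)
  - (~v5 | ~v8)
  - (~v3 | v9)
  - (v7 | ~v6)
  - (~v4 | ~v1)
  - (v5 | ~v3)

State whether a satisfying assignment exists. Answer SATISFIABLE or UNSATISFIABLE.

v5 = True:
  propagation gives v7=False, v8=True; an empty clause results — contradiction.
v5 = False:
  propagation gives v4=False, v3=True; an empty clause results — contradiction.
Every branch closes, so no satisfying assignment exists.

UNSATISFIABLE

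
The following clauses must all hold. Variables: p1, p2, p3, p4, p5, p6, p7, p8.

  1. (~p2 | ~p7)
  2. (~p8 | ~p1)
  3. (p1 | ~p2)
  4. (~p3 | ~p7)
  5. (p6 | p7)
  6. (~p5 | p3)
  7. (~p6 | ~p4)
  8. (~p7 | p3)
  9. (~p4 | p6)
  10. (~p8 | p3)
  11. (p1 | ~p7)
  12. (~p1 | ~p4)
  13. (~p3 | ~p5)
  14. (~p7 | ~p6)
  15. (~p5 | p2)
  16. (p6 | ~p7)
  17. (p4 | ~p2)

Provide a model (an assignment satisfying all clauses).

p1=True, p2=False, p3=True, p4=False, p5=False, p6=True, p7=False, p8=False

Check each clause:
  1. (~p7 | ~p2) — ~p7 is true.
  2. (~p1 | ~p8) — ~p8 is true.
  3. (~p2 | p1) — p1 is true.
  4. (~p7 | ~p3) — ~p7 is true.
  5. (p7 | p6) — p6 is true.
  6. (~p5 | p3) — p3 is true.
  7. (~p6 | ~p4) — ~p4 is true.
  8. (p3 | ~p7) — ~p7 is true.
  9. (p6 | ~p4) — ~p4 is true.
  10. (p3 | ~p8) — ~p8 is true.
  11. (p1 | ~p7) — ~p7 is true.
  12. (~p4 | ~p1) — ~p4 is true.
  13. (~p3 | ~p5) — ~p5 is true.
  14. (~p6 | ~p7) — ~p7 is true.
  15. (p2 | ~p5) — ~p5 is true.
  16. (~p7 | p6) — ~p7 is true.
  17. (p4 | ~p2) — ~p2 is true.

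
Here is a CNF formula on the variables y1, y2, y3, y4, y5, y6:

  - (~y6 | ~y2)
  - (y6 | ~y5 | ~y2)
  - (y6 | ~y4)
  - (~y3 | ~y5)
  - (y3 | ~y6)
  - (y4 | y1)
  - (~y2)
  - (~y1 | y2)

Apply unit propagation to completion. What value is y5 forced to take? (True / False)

(~y2) is a unit clause: y2 = False.
From (y2 | ~y1) and y2 = False: y1 = False.
In (y4 | y1), y1 is now false; y4 must hold, so y4 = True.
In (y6 | ~y4), ~y4 is now false; y6 must hold, so y6 = True.
(~y6 | y3): since y6 = True, the clause reduces to (y3). y3 = True.
From (~y3 | ~y5) and y3 = True: y5 = False.

False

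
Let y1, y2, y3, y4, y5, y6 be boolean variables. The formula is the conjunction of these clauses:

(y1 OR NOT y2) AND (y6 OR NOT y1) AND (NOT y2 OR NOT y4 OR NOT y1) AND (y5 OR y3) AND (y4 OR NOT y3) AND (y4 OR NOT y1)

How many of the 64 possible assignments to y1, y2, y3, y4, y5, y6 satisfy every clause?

Case analysis on y1 and y4:
  y1=1, y4=1: remaining (y2,y3,y5,y6) ∈ {(0,0,1,1); (0,1,0,1); (0,1,1,1)} — 3.
  y1=1, y4=0: a clause becomes empty — 0.
  y1=0, y4=1: y6 free; 3 ways for (y2,y3,y5) × 2^1 = 6.
  y1=0, y4=0: remaining (y2,y3,y5,y6) ∈ {(0,0,1,0); (0,0,1,1)} — 2.
Total: 3 + 0 + 6 + 2 = 11.

11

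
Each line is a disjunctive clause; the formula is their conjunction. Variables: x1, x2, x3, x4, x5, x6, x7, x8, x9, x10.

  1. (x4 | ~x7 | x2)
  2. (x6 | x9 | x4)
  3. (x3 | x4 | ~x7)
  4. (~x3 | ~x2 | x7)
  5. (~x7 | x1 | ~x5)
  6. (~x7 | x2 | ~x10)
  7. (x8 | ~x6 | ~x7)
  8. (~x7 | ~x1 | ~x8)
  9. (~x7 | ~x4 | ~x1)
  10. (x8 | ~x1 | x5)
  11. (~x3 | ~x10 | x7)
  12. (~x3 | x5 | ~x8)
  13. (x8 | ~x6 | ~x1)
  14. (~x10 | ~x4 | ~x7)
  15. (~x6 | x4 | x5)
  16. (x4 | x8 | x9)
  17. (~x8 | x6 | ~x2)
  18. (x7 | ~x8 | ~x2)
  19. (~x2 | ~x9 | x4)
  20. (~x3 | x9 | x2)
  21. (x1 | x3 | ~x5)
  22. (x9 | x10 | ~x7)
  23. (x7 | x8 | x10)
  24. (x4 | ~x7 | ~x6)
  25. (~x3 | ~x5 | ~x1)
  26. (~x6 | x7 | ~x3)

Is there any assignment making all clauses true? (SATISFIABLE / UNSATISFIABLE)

Branch on x1: take x1 = False.
The remaining clauses are satisfied by x2 = False, x3 = False, x4 = True, x5 = False, x6 = False, x7 = True, x8 = False, x9 = True, x10 = False.
So x1=F, x2=F, x3=F, x4=T, x5=F, x6=F, x7=T, x8=F, x9=T, x10=F is a satisfying assignment.

SATISFIABLE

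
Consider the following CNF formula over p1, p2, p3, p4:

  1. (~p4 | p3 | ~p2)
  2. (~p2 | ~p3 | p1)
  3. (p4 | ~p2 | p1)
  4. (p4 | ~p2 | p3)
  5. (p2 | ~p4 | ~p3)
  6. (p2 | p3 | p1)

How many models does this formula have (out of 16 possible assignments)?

6

Satisfying assignments:
  p1=0 p2=0 p3=1 p4=0
  p1=1 p2=0 p3=0 p4=0
  p1=1 p2=0 p3=0 p4=1
  p1=1 p2=0 p3=1 p4=0
  p1=1 p2=1 p3=1 p4=0
  p1=1 p2=1 p3=1 p4=1
That's 6 in total.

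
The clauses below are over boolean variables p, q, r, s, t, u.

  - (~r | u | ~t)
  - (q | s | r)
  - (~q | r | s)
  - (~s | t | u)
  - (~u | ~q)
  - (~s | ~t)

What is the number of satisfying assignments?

12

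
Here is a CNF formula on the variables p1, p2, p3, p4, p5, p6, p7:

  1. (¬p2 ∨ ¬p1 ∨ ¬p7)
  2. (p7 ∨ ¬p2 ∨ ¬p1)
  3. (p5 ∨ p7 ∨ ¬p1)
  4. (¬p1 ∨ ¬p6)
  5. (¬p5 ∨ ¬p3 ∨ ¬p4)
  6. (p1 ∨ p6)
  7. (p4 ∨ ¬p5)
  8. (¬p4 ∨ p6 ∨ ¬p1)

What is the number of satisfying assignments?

Split on p1, then p4.
  p1=T, p4=T: a clause becomes empty — 0.
  p1=T, p4=F: remaining (p2,p3,p5,p6,p7) ∈ {(F,F,F,F,T); (F,T,F,F,T)} — 2.
  p1=F, p4=T: p2, p7 free; 3 ways for (p3,p5,p6) × 2^2 = 12.
  p1=F, p4=F: forces p5=F; p6=T; p2, p3, p7 free → 2^3 = 8.
Total: 0 + 2 + 12 + 8 = 22.

22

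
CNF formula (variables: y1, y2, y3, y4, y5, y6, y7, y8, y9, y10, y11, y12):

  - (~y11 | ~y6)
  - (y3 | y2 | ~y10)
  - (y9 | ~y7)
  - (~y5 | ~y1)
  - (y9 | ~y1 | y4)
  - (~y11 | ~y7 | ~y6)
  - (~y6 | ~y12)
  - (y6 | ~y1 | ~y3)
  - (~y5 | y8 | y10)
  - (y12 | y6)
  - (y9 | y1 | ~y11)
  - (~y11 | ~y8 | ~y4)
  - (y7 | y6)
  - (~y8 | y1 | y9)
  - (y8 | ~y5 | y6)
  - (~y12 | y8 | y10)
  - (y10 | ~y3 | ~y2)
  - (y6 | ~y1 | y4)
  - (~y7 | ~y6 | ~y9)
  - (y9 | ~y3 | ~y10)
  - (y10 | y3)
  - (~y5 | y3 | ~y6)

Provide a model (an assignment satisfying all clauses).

y1 = F, y2 = T, y3 = F, y4 = F, y5 = F, y6 = F, y7 = T, y8 = F, y9 = T, y10 = T, y11 = F, y12 = T

Pure literal: y5 appears only negated; assign y5 = False.
y11 occurs only negated in the remaining clauses — set y11 = False.
Try y1 = False.
Try y2 = True.
Try y3 = False.
  then y10 is forced to True.
The remaining clauses are satisfied by y4 = False, y6 = False, y7 = True, y8 = False, y9 = True, y12 = True.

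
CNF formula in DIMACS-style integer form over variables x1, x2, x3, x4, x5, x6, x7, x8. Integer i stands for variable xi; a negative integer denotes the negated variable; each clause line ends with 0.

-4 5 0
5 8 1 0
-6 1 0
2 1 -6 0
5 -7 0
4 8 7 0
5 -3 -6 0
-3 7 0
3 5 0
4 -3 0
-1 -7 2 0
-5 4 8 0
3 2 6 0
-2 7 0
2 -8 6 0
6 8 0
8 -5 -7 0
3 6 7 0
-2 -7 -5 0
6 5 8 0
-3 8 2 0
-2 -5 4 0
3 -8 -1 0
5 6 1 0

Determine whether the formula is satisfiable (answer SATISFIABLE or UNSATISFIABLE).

Set x1 = True and propagate.
Set x2 = False and propagate.
  then x7 is forced to False.
  then x3 is forced to False.
  then x5 is forced to True.
  then x6 is forced to True.
  then x8 is forced to False.
  then x4 is forced to True.
Every clause has at least one true literal under this assignment.
So x1 = 1, x2 = 0, x3 = 0, x4 = 1, x5 = 1, x6 = 1, x7 = 0, x8 = 0 is a satisfying assignment.

SATISFIABLE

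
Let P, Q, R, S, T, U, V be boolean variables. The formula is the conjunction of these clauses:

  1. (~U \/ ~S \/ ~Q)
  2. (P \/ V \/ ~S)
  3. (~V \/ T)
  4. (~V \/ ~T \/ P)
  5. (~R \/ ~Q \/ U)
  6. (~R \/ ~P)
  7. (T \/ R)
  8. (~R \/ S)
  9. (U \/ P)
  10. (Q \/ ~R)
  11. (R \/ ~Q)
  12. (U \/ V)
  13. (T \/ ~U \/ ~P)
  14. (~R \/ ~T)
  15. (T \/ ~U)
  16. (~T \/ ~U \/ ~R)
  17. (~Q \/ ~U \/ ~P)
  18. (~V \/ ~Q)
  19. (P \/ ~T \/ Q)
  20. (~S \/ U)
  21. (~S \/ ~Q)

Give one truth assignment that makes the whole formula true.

Branch on P: take P = True.
  then R is forced to False.
  then T is forced to True.
  then Q is forced to False.
For the remaining variables, S = False, U = False, V = True works.
Every clause has at least one true literal under this assignment.

P = T  Q = F  R = F  S = F  T = T  U = F  V = T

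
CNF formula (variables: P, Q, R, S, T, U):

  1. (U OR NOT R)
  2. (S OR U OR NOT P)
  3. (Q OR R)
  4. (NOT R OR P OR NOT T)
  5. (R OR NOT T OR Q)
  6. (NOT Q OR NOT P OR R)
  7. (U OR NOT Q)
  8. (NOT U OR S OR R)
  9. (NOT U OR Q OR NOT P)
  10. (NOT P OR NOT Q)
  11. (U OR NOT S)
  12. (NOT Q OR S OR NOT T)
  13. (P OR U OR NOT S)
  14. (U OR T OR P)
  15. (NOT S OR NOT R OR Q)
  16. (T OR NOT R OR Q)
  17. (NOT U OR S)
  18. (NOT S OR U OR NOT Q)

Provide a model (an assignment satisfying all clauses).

P=F, Q=T, R=T, S=T, T=F, U=T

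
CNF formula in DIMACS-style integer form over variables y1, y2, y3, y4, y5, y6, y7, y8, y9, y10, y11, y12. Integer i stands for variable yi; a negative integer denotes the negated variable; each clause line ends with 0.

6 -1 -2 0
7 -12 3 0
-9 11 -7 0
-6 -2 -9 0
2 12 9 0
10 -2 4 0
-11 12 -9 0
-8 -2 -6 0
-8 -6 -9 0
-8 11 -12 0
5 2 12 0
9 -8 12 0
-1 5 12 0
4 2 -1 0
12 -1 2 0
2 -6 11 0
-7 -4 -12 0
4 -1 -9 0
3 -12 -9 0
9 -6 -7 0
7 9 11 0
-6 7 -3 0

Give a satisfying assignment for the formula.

y1=F, y2=T, y3=T, y4=T, y5=T, y6=F, y7=F, y8=F, y9=T, y10=F, y11=F, y12=F

y1 occurs only negated in the remaining clauses — set y1 = False.
Pure literal: y5 appears only positively; assign y5 = True.
Branch on y2: take y2 = True.
Set y3 = True and propagate.
The remaining clauses are satisfied by y4 = True, y6 = False, y7 = False, y8 = False, y9 = True, y10 = False, y11 = False, y12 = False.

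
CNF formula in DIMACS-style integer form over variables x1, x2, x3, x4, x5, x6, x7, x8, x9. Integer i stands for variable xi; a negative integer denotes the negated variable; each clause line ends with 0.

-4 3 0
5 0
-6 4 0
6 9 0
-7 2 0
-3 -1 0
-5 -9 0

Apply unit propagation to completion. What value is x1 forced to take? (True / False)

(x5) is a unit clause: x5 = True.
(!x5 || !x9) with x5 = True leaves only !x9, so x9 = False.
From (x6 || x9) and x9 = False: x6 = True.
In (!x6 || x4), !x6 is now false; x4 must hold, so x4 = True.
In (x3 || !x4), !x4 is now false; x3 must hold, so x3 = True.
(!x1 || !x3) with x3 = True leaves only !x1, so x1 = False.

False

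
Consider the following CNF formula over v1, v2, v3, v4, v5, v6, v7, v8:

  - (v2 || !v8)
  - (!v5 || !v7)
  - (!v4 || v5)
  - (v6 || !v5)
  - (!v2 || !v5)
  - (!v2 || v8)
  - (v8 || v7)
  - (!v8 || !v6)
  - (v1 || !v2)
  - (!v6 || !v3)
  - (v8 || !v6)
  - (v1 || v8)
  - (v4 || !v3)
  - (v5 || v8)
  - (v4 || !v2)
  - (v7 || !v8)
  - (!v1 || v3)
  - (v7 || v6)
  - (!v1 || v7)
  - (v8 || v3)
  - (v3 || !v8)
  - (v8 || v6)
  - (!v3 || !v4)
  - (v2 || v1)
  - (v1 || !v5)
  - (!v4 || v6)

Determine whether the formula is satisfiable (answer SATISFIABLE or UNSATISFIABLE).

UNSATISFIABLE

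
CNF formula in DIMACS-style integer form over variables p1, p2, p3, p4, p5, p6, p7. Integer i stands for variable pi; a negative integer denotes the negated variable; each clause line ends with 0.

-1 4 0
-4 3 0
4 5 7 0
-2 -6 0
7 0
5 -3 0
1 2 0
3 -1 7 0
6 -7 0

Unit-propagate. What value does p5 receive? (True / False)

True

(p7) stands alone — p7 = True.
(~p7 | p6): since p7 = True, the clause reduces to (p6). p6 = True.
(~p6 | ~p2): since p6 = True, the clause reduces to (~p2). p2 = False.
(p1 | p2): since p2 = False, the clause reduces to (p1). p1 = True.
From (p4 | ~p1) and p1 = True: p4 = True.
(p3 | ~p4): since p4 = True, the clause reduces to (p3). p3 = True.
(p5 | ~p3) with p3 = True leaves only p5, so p5 = True.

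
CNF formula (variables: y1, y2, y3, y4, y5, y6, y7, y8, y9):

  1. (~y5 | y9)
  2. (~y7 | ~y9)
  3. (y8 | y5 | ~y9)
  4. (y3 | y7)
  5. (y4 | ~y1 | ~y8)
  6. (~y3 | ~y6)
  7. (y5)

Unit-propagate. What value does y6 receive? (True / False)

(y5) is a unit clause: y5 = True.
(~y5 | y9): since y5 = True, the clause reduces to (y9). y9 = True.
From (~y9 | ~y7) and y9 = True: y7 = False.
(y3 | y7) with y7 = False leaves only y3, so y3 = True.
(~y6 | ~y3) with y3 = True leaves only ~y6, so y6 = False.

False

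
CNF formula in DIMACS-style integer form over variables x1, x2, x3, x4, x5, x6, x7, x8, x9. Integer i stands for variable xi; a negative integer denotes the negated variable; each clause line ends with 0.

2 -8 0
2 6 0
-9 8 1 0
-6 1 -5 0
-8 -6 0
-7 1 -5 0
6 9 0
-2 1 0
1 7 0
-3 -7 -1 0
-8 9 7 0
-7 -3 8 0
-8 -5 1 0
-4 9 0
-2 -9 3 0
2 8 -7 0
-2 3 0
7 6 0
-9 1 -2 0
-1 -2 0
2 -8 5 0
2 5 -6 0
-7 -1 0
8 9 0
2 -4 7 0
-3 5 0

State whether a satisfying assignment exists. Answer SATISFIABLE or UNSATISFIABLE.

Pure literal: x4 appears only negated; assign x4 = False.
Try x1 = True.
  then x2 is forced to False.
  then x8 is forced to False.
  then x6 is forced to True.
  then x7 is forced to False.
  then x5 is forced to True.
  then x9 is forced to True.
x3 is now unconstrained; take x3 = False.
Every clause has at least one true literal under this assignment.
So x1=True, x2=False, x3=False, x4=False, x5=True, x6=True, x7=False, x8=False, x9=True is a satisfying assignment.

SATISFIABLE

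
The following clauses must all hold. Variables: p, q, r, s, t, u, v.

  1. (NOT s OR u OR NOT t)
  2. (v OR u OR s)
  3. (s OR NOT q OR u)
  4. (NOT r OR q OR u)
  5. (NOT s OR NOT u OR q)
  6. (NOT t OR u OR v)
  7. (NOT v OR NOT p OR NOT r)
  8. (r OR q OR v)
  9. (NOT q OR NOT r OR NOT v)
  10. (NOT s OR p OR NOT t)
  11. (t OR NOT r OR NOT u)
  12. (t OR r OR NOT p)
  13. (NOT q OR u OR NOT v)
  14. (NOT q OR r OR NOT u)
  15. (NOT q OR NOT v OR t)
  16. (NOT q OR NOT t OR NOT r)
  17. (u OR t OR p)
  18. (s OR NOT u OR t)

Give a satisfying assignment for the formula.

p=False, q=False, r=True, s=False, t=True, u=True, v=True

Check each clause:
  1. (NOT s OR u OR NOT t) — NOT s is true.
  2. (u OR v OR s) — u is true.
  3. (u OR NOT q OR s) — u is true.
  4. (q OR NOT r OR u) — u is true.
  5. (NOT s OR NOT u OR q) — NOT s is true.
  6. (u OR v OR NOT t) — u is true.
  7. (NOT p OR NOT r OR NOT v) — NOT p is true.
  8. (q OR v OR r) — r is true.
  9. (NOT v OR NOT q OR NOT r) — NOT q is true.
  10. (NOT s OR NOT t OR p) — NOT s is true.
  11. (t OR NOT r OR NOT u) — t is true.
  12. (r OR NOT p OR t) — r is true.
  13. (NOT q OR NOT v OR u) — u is true.
  14. (r OR NOT u OR NOT q) — r is true.
  15. (t OR NOT q OR NOT v) — t is true.
  16. (NOT t OR NOT q OR NOT r) — NOT q is true.
  17. (u OR t OR p) — t is true.
  18. (t OR NOT u OR s) — t is true.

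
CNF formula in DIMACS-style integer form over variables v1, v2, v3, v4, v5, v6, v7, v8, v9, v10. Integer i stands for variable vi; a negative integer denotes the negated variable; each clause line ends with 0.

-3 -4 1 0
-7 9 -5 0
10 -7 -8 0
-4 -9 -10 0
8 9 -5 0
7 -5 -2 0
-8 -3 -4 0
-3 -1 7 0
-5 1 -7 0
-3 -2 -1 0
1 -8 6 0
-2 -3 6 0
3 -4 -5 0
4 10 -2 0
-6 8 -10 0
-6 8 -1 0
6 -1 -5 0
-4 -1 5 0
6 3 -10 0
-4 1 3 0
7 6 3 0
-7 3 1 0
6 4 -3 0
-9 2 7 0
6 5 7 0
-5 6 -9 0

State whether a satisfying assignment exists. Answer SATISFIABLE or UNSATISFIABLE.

SATISFIABLE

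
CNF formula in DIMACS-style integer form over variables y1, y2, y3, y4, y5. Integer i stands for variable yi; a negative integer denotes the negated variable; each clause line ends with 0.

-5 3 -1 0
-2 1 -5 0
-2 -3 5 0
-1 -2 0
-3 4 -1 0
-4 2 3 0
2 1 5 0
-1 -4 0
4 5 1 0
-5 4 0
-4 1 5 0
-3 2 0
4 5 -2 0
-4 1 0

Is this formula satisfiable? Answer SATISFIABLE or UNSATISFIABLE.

Try y1 = True.
  then y2 is forced to False.
  then y4 is forced to False.
  then y3 is forced to False.
  then y5 is forced to False.
So y1=T, y2=F, y3=F, y4=F, y5=F is a satisfying assignment.

SATISFIABLE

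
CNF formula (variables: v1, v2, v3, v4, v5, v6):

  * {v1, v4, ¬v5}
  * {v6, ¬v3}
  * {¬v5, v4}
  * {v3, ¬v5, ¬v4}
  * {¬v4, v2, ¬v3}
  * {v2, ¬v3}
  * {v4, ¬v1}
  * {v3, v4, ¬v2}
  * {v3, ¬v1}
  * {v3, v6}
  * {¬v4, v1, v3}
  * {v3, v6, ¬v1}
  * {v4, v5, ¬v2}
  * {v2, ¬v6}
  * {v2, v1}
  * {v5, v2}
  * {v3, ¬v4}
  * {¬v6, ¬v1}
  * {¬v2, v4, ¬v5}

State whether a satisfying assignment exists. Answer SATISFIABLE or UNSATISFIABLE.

Set v1 = False and propagate.
  then v2 is forced to True.
Set v3 = True and propagate.
  then v6 is forced to True.
For the remaining variables, v4 = True, v5 = True works.
So v1=F  v2=T  v3=T  v4=T  v5=T  v6=T is a satisfying assignment.

SATISFIABLE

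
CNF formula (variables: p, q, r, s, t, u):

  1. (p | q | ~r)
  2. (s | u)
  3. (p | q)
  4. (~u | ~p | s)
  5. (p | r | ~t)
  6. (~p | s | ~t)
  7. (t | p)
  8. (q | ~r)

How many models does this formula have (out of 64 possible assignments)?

15

Case analysis on p and q:
  p=1, q=1: forces s=1; r, t, u free → 2^3 = 8.
  p=1, q=0: remaining (r,s,t,u) ∈ {(0,1,0,0); (0,1,0,1); (0,1,1,0); (0,1,1,1)} — 4.
  p=0, q=1: remaining (r,s,t,u) ∈ {(1,0,1,1); (1,1,1,0); (1,1,1,1)} — 3.
  p=0, q=0: a clause becomes empty — 0.
Total: 8 + 4 + 3 + 0 = 15.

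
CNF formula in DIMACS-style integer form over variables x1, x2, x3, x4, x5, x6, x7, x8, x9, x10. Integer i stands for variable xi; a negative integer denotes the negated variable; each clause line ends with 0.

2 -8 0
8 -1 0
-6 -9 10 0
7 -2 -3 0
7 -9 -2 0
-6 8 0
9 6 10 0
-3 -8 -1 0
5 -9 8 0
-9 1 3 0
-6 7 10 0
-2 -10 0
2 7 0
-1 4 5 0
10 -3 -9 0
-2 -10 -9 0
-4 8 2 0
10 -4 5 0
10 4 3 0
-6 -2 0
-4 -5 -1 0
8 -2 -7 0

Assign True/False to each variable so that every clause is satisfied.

x1 = F, x2 = F, x3 = F, x4 = F, x5 = F, x6 = F, x7 = T, x8 = F, x9 = F, x10 = T

Check each clause:
  1. (NOT x8 OR x2) — NOT x8 is true.
  2. (x8 OR NOT x1) — NOT x1 is true.
  3. (x10 OR NOT x9 OR NOT x6) — x10 is true.
  4. (NOT x3 OR NOT x2 OR x7) — NOT x3 is true.
  5. (x7 OR NOT x2 OR NOT x9) — NOT x9 is true.
  6. (x8 OR NOT x6) — NOT x6 is true.
  7. (x9 OR x10 OR x6) — x10 is true.
  8. (NOT x1 OR NOT x3 OR NOT x8) — NOT x8 is true.
  9. (NOT x9 OR x8 OR x5) — NOT x9 is true.
  10. (NOT x9 OR x3 OR x1) — NOT x9 is true.
  11. (x10 OR x7 OR NOT x6) — x10 is true.
  12. (NOT x2 OR NOT x10) — NOT x2 is true.
  13. (x7 OR x2) — x7 is true.
  14. (x4 OR x5 OR NOT x1) — NOT x1 is true.
  15. (NOT x9 OR NOT x3 OR x10) — x10 is true.
  16. (NOT x9 OR NOT x2 OR NOT x10) — NOT x9 is true.
  17. (NOT x4 OR x8 OR x2) — NOT x4 is true.
  18. (NOT x4 OR x10 OR x5) — x10 is true.
  19. (x3 OR x4 OR x10) — x10 is true.
  20. (NOT x2 OR NOT x6) — NOT x6 is true.
  21. (NOT x1 OR NOT x5 OR NOT x4) — NOT x5 is true.
  22. (NOT x2 OR NOT x7 OR x8) — NOT x2 is true.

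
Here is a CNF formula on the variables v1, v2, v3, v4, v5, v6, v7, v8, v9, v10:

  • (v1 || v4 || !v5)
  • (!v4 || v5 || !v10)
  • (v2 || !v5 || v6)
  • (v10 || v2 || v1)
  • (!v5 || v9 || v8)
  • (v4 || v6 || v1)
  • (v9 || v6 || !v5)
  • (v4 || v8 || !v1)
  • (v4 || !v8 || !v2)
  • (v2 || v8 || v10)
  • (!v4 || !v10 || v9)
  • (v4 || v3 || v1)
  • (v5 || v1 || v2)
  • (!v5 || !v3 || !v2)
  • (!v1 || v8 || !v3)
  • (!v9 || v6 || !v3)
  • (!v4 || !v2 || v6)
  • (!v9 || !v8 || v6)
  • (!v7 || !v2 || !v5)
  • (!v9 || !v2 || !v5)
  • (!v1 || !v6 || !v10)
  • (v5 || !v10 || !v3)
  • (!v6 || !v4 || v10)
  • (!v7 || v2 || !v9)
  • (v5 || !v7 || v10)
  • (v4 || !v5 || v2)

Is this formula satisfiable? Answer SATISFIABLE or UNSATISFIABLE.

v7 occurs only negated in the remaining clauses — set v7 = False.
Set v1 = False and propagate.
Try v2 = False.
  then v10 is forced to True.
  then v5 is forced to True.
  then v4 is forced to True.
  then v6 is forced to True.
  then v9 is forced to True.
v3, v8 are now unconstrained; take v3 = False, v8 = True.
So v1 = F  v2 = F  v3 = F  v4 = T  v5 = T  v6 = T  v7 = F  v8 = T  v9 = T  v10 = T is a satisfying assignment.

SATISFIABLE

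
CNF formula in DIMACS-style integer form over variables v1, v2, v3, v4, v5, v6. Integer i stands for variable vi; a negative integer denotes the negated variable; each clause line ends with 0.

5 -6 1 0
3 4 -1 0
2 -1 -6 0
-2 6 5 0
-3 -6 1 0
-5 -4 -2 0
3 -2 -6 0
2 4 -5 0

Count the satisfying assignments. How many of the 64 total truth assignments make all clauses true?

Case analysis on v2 and v6:
  v2=1, v6=1: remaining (v1,v3,v4,v5) ∈ {(1,1,0,0); (1,1,0,1); (1,1,1,0)} — 3.
  v2=1, v6=0: remaining (v1,v3,v4,v5) ∈ {(0,0,0,1); (0,1,0,1); (1,1,0,1)} — 3.
  v2=0, v6=1: remaining (v1,v3,v4,v5) ∈ {(0,0,1,1)} — 1.
  v2=0, v6=0: 11 of the 16 assignments to (v1,v3,v4,v5) work.
Total: 3 + 3 + 1 + 11 = 18.

18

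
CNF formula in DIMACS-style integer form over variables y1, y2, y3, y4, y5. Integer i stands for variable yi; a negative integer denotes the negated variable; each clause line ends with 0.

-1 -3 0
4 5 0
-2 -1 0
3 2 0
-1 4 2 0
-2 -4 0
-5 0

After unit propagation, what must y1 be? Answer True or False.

(!y5) stands alone — y5 = False.
From (y4 || y5) and y5 = False: y4 = True.
(!y2 || !y4) with y4 = True leaves only !y2, so y2 = False.
(y3 || y2): since y2 = False, the clause reduces to (y3). y3 = True.
In (!y3 || !y1), !y3 is now false; !y1 must hold, so y1 = False.

False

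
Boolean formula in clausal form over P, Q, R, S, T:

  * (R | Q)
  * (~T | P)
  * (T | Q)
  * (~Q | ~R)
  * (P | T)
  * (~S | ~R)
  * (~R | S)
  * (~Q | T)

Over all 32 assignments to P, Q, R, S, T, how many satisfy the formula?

The models are:
  P=T Q=T R=F S=F T=T
  P=T Q=T R=F S=T T=T
That's 2 in total.

2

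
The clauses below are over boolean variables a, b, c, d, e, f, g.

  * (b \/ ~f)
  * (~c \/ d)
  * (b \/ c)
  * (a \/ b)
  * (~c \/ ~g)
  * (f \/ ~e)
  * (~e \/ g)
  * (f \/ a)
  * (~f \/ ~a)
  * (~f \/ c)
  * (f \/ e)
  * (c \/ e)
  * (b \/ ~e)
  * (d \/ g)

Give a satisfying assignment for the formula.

a=F, b=T, c=T, d=T, e=F, f=T, g=F

Check each clause:
  1. (~f \/ b) — b is true.
  2. (d \/ ~c) — d is true.
  3. (b \/ c) — b is true.
  4. (a \/ b) — b is true.
  5. (~g \/ ~c) — ~g is true.
  6. (~e \/ f) — ~e is true.
  7. (g \/ ~e) — ~e is true.
  8. (f \/ a) — f is true.
  9. (~a \/ ~f) — ~a is true.
  10. (c \/ ~f) — c is true.
  11. (f \/ e) — f is true.
  12. (e \/ c) — c is true.
  13. (b \/ ~e) — b is true.
  14. (d \/ g) — d is true.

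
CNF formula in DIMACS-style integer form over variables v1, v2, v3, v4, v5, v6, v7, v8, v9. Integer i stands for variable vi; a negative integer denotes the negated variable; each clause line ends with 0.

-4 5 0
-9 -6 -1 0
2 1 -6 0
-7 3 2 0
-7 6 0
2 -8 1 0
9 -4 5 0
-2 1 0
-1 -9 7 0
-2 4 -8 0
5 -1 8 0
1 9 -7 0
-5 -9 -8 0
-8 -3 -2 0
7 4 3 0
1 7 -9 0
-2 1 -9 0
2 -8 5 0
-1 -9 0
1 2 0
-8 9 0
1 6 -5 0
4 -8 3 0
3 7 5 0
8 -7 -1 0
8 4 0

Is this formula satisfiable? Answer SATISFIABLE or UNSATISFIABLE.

Try v1 = True.
  then v9 is forced to False.
  then v8 is forced to False.
  then v5 is forced to True.
  then v7 is forced to False.
  then v4 is forced to True.
v2, v3, v6 are now unconstrained; take v2 = False, v3 = False, v6 = False.
Every clause has at least one true literal under this assignment.
So v1=1, v2=0, v3=0, v4=1, v5=1, v6=0, v7=0, v8=0, v9=0 is a satisfying assignment.

SATISFIABLE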